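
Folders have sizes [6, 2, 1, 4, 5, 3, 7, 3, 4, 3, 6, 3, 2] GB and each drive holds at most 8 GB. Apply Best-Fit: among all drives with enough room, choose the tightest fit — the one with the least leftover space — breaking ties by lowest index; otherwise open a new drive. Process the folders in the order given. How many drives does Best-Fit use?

7

6 GB → drive 1 (remaining 2 GB)
2 GB → drive 1 (remaining 0 GB)
1 GB → drive 2 (remaining 7 GB)
4 GB → drive 2 (remaining 3 GB)
5 GB → drive 3 (remaining 3 GB)
3 GB → drive 2 (remaining 0 GB)
7 GB → drive 4 (remaining 1 GB)
3 GB → drive 3 (remaining 0 GB)
4 GB → drive 5 (remaining 4 GB)
3 GB → drive 5 (remaining 1 GB)
6 GB → drive 6 (remaining 2 GB)
3 GB → drive 7 (remaining 5 GB)
2 GB → drive 6 (remaining 0 GB)
Final drives: [6,2] [1,4,3] [5,3] [7] [4,3] [6,2] [3].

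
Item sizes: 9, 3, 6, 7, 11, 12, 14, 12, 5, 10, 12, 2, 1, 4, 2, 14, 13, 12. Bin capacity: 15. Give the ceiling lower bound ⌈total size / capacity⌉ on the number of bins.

10

Total size = 9 + 3 + 6 + 7 + 11 + 12 + 14 + 12 + 5 + 10 + 12 + 2 + 1 + 4 + 2 + 14 + 13 + 12 = 149.
⌈149 / 15⌉ = 10.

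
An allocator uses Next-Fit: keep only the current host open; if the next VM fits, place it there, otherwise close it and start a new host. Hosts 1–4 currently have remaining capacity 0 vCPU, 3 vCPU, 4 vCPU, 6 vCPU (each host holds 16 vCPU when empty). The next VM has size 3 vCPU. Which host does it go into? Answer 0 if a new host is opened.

Next-Fit only looks at host 4, which has 6 vCPU free.
3 vCPU fits there.

4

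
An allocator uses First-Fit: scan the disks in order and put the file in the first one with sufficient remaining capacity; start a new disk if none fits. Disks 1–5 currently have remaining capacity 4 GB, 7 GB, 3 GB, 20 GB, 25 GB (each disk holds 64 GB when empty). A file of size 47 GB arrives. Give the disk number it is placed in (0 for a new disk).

0

No disk has ≥ 47 GB free, so a new disk is opened.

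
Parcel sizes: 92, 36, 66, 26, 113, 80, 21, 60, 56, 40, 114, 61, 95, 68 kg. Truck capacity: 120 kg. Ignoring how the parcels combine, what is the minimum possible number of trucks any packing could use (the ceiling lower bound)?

8 trucks

Total size = 92 + 36 + 66 + 26 + 113 + 80 + 21 + 60 + 56 + 40 + 114 + 61 + 95 + 68 = 928 kg.
⌈928 / 120⌉ = 8.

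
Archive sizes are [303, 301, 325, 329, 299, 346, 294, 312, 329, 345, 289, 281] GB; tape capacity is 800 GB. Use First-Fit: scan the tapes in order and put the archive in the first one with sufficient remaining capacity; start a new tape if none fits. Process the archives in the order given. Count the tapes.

6 tapes

303 GB → tape 1 (remaining 497 GB)
301 GB → tape 1 (remaining 196 GB)
325 GB → tape 2 (remaining 475 GB)
329 GB → tape 2 (remaining 146 GB)
299 GB → tape 3 (remaining 501 GB)
346 GB → tape 3 (remaining 155 GB)
294 GB → tape 4 (remaining 506 GB)
312 GB → tape 4 (remaining 194 GB)
329 GB → tape 5 (remaining 471 GB)
345 GB → tape 5 (remaining 126 GB)
289 GB → tape 6 (remaining 511 GB)
281 GB → tape 6 (remaining 230 GB)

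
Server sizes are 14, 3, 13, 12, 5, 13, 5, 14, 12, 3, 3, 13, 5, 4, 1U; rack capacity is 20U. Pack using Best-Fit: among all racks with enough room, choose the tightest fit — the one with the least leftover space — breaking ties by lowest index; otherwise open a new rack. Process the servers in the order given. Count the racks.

7

rack 1: place 14U, 6U left
rack 1: place 3U, 3U left
rack 2: place 13U, 7U left
rack 3: place 12U, 8U left
rack 2: place 5U, 2U left
rack 4: place 13U, 7U left
rack 4: place 5U, 2U left
rack 5: place 14U, 6U left
rack 6: place 12U, 8U left
rack 1: place 3U, 0U left
rack 5: place 3U, 3U left
rack 7: place 13U, 7U left
rack 7: place 5U, 2U left
rack 3: place 4U, 4U left
rack 2: place 1U, 1U left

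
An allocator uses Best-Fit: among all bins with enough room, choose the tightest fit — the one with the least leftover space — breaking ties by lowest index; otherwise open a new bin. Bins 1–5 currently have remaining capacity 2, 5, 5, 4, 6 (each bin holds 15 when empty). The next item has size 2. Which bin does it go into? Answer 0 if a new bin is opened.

Bins with room: bin 1 (2), bin 2 (5), bin 3 (5), bin 4 (4), bin 5 (6).
Tightest fit is bin 1 with 2 free.

1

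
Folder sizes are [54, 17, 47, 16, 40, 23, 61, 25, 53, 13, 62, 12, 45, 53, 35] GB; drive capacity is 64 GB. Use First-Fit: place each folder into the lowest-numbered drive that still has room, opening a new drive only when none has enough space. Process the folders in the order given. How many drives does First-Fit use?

Put 54 GB in drive 1; 10 GB remain.
Put 17 GB in drive 2; 47 GB remain.
Put 47 GB in drive 2; 0 GB remain.
Put 16 GB in drive 3; 48 GB remain.
Put 40 GB in drive 3; 8 GB remain.
Put 23 GB in drive 4; 41 GB remain.
Put 61 GB in drive 5; 3 GB remain.
Put 25 GB in drive 4; 16 GB remain.
Put 53 GB in drive 6; 11 GB remain.
Put 13 GB in drive 4; 3 GB remain.
Put 62 GB in drive 7; 2 GB remain.
Put 12 GB in drive 8; 52 GB remain.
Put 45 GB in drive 8; 7 GB remain.
Put 53 GB in drive 9; 11 GB remain.
Put 35 GB in drive 10; 29 GB remain.

10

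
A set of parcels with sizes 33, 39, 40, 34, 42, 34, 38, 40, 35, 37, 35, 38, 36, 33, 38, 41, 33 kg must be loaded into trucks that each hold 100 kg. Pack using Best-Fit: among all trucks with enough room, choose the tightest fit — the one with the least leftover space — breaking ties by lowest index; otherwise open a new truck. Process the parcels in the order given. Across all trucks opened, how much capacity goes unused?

truck 1: place 33 kg, 67 kg left
truck 1: place 39 kg, 28 kg left
truck 2: place 40 kg, 60 kg left
truck 2: place 34 kg, 26 kg left
truck 3: place 42 kg, 58 kg left
truck 3: place 34 kg, 24 kg left
truck 4: place 38 kg, 62 kg left
truck 4: place 40 kg, 22 kg left
truck 5: place 35 kg, 65 kg left
truck 5: place 37 kg, 28 kg left
truck 6: place 35 kg, 65 kg left
truck 6: place 38 kg, 27 kg left
truck 7: place 36 kg, 64 kg left
truck 7: place 33 kg, 31 kg left
truck 8: place 38 kg, 62 kg left
truck 8: place 41 kg, 21 kg left
truck 9: place 33 kg, 67 kg left
9 trucks × 100 kg = 900 kg; used 626 kg; unused 274 kg.

274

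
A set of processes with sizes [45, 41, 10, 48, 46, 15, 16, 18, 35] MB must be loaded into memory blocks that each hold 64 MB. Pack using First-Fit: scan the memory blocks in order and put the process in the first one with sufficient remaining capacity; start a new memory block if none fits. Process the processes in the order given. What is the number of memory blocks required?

5

Put 45 MB in memory block 1; 19 MB remain.
Put 41 MB in memory block 2; 23 MB remain.
Put 10 MB in memory block 1; 9 MB remain.
Put 48 MB in memory block 3; 16 MB remain.
Put 46 MB in memory block 4; 18 MB remain.
Put 15 MB in memory block 2; 8 MB remain.
Put 16 MB in memory block 3; 0 MB remain.
Put 18 MB in memory block 4; 0 MB remain.
Put 35 MB in memory block 5; 29 MB remain.
Final memory blocks: [45,10] [41,15] [48,16] [46,18] [35].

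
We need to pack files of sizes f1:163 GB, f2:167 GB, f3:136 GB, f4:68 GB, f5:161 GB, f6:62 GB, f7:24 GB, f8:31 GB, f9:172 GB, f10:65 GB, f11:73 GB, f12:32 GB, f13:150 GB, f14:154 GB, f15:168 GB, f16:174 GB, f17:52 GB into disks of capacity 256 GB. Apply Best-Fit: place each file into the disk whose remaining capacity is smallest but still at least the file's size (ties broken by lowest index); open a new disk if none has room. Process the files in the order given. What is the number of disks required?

disk 1: place f1 (163 GB), 93 GB left
disk 2: place f2 (167 GB), 89 GB left
disk 3: place f3 (136 GB), 120 GB left
disk 2: place f4 (68 GB), 21 GB left
disk 4: place f5 (161 GB), 95 GB left
disk 1: place f6 (62 GB), 31 GB left
disk 1: place f7 (24 GB), 7 GB left
disk 4: place f8 (31 GB), 64 GB left
disk 5: place f9 (172 GB), 84 GB left
disk 5: place f10 (65 GB), 19 GB left
disk 3: place f11 (73 GB), 47 GB left
disk 3: place f12 (32 GB), 15 GB left
disk 6: place f13 (150 GB), 106 GB left
disk 7: place f14 (154 GB), 102 GB left
disk 8: place f15 (168 GB), 88 GB left
disk 9: place f16 (174 GB), 82 GB left
disk 4: place f17 (52 GB), 12 GB left
Final disks: [163,62,24] [167,68] [136,73,32] [161,31,52] [172,65] [150] [154] [168] [174].

9 disks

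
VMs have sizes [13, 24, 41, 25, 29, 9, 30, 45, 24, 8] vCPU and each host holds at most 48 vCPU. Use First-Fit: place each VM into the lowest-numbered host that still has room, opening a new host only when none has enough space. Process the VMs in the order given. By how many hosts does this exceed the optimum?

1

First-Fit: [13,24,9] [41] [25,8] [29] [30] [45] [24] → 7 hosts.
Total size 248 vCPU; any packing needs at least ⌈248/48⌉ = 6 hosts.
An optimal packing achieves that bound: [45] [41] [30,13] [29,9,8] [25] [24,24] → 6 hosts.
Excess: 7 − 6 = 1.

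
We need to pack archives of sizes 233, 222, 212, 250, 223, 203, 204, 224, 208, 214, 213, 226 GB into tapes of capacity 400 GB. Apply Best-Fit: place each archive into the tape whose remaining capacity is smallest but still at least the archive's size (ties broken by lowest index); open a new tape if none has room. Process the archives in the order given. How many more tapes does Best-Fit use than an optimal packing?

0

Best-Fit: [233] [222] [212] [250] [223] [203] [204] [224] [208] [214] [213] [226] → 12 tapes.
12 archives exceed 200 GB (half the capacity), and no two of those can share a tape, so at least 12 tapes are needed.
So 12 is already optimal.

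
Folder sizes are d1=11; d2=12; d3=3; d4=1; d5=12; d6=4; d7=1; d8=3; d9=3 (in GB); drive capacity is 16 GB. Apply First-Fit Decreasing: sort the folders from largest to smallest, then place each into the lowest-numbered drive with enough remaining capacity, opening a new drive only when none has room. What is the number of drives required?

4

Sorted descending: 12, 12, 11, 4, 3, 3, 3, 1, 1.
Put 12 GB in drive 1; 4 GB remain.
Put 12 GB in drive 2; 4 GB remain.
Put 11 GB in drive 3; 5 GB remain.
Put 4 GB in drive 1; 0 GB remain.
Put 3 GB in drive 2; 1 GB remain.
Put 3 GB in drive 3; 2 GB remain.
Put 3 GB in drive 4; 13 GB remain.
Put 1 GB in drive 2; 0 GB remain.
Put 1 GB in drive 3; 1 GB remain.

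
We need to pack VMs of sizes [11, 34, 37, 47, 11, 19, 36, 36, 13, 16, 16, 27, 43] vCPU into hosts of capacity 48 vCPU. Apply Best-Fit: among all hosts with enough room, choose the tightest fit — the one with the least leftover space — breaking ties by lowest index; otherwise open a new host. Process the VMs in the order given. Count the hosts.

8

host 1: place 11 vCPU, 37 vCPU left
host 1: place 34 vCPU, 3 vCPU left
host 2: place 37 vCPU, 11 vCPU left
host 3: place 47 vCPU, 1 vCPU left
host 2: place 11 vCPU, 0 vCPU left
host 4: place 19 vCPU, 29 vCPU left
host 5: place 36 vCPU, 12 vCPU left
host 6: place 36 vCPU, 12 vCPU left
host 4: place 13 vCPU, 16 vCPU left
host 4: place 16 vCPU, 0 vCPU left
host 7: place 16 vCPU, 32 vCPU left
host 7: place 27 vCPU, 5 vCPU left
host 8: place 43 vCPU, 5 vCPU left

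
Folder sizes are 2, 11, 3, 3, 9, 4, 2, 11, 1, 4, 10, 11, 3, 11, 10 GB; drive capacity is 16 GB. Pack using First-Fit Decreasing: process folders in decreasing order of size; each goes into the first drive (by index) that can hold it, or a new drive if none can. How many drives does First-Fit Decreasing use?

7

Sorted descending: 11, 11, 11, 11, 10, 10, 9, 4, 4, 3, 3, 3, 2, 2, 1.
drive 1: place 11 GB, 5 GB left
drive 2: place 11 GB, 5 GB left
drive 3: place 11 GB, 5 GB left
drive 4: place 11 GB, 5 GB left
drive 5: place 10 GB, 6 GB left
drive 6: place 10 GB, 6 GB left
drive 7: place 9 GB, 7 GB left
drive 1: place 4 GB, 1 GB left
drive 2: place 4 GB, 1 GB left
drive 3: place 3 GB, 2 GB left
drive 4: place 3 GB, 2 GB left
drive 5: place 3 GB, 3 GB left
drive 3: place 2 GB, 0 GB left
drive 4: place 2 GB, 0 GB left
drive 1: place 1 GB, 0 GB left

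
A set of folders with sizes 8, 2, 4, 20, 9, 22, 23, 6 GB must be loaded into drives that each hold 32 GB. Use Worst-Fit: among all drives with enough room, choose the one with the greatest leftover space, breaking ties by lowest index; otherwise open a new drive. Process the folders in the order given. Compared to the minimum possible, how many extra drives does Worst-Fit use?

1

Worst-Fit: [8,2,4,9] [20,6] [22] [23] → 4 drives.
Total size 94 GB; any packing needs at least ⌈94/32⌉ = 3 drives.
An optimal packing achieves that bound: [23,9] [22,8,2] [20,6,4] → 3 drives.
Excess: 4 − 3 = 1.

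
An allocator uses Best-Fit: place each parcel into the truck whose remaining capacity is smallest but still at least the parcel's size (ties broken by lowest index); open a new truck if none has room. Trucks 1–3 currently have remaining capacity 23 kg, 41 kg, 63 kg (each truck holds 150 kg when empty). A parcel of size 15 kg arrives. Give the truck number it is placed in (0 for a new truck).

1

Trucks with room: truck 1 (23 kg), truck 2 (41 kg), truck 3 (63 kg).
Tightest fit is truck 1 with 23 kg free.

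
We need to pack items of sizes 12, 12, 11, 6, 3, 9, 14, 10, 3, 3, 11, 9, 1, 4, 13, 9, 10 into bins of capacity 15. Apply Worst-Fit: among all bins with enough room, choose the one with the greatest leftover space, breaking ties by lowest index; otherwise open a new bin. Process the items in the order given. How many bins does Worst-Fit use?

12 bins

Put 12 in bin 1; 3 remain.
Put 12 in bin 2; 3 remain.
Put 11 in bin 3; 4 remain.
Put 6 in bin 4; 9 remain.
Put 3 in bin 4; 6 remain.
Put 9 in bin 5; 6 remain.
Put 14 in bin 6; 1 remain.
Put 10 in bin 7; 5 remain.
Put 3 in bin 4; 3 remain.
Put 3 in bin 5; 3 remain.
Put 11 in bin 8; 4 remain.
Put 9 in bin 9; 6 remain.
Put 1 in bin 9; 5 remain.
Put 4 in bin 7; 1 remain.
Put 13 in bin 10; 2 remain.
Put 9 in bin 11; 6 remain.
Put 10 in bin 12; 5 remain.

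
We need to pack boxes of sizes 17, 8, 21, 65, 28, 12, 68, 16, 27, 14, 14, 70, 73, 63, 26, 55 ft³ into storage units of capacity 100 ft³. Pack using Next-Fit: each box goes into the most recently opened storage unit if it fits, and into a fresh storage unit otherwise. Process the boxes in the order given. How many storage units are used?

17 ft³ → storage unit 1 (remaining 83 ft³)
8 ft³ → storage unit 1 (remaining 75 ft³)
21 ft³ → storage unit 1 (remaining 54 ft³)
65 ft³ → storage unit 2 (remaining 35 ft³)
28 ft³ → storage unit 2 (remaining 7 ft³)
12 ft³ → storage unit 3 (remaining 88 ft³)
68 ft³ → storage unit 3 (remaining 20 ft³)
16 ft³ → storage unit 3 (remaining 4 ft³)
27 ft³ → storage unit 4 (remaining 73 ft³)
14 ft³ → storage unit 4 (remaining 59 ft³)
14 ft³ → storage unit 4 (remaining 45 ft³)
70 ft³ → storage unit 5 (remaining 30 ft³)
73 ft³ → storage unit 6 (remaining 27 ft³)
63 ft³ → storage unit 7 (remaining 37 ft³)
26 ft³ → storage unit 7 (remaining 11 ft³)
55 ft³ → storage unit 8 (remaining 45 ft³)

8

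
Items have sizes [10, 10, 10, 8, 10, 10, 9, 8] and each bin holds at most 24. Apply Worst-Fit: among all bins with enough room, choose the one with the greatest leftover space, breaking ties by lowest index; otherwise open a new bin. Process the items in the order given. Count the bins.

4

Put 10 in bin 1; 14 remain.
Put 10 in bin 1; 4 remain.
Put 10 in bin 2; 14 remain.
Put 8 in bin 2; 6 remain.
Put 10 in bin 3; 14 remain.
Put 10 in bin 3; 4 remain.
Put 9 in bin 4; 15 remain.
Put 8 in bin 4; 7 remain.
Final bins: [10,10] [10,8] [10,10] [9,8].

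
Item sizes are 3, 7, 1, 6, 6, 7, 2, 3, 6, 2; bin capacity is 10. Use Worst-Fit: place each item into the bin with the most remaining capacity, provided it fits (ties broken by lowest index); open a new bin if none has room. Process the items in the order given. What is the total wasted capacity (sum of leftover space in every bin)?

7

Put 3 in bin 1; 7 remain.
Put 7 in bin 1; 0 remain.
Put 1 in bin 2; 9 remain.
Put 6 in bin 2; 3 remain.
Put 6 in bin 3; 4 remain.
Put 7 in bin 4; 3 remain.
Put 2 in bin 3; 2 remain.
Put 3 in bin 2; 0 remain.
Put 6 in bin 5; 4 remain.
Put 2 in bin 5; 2 remain.
5 bins × 10 = 50; used 43; unused 7.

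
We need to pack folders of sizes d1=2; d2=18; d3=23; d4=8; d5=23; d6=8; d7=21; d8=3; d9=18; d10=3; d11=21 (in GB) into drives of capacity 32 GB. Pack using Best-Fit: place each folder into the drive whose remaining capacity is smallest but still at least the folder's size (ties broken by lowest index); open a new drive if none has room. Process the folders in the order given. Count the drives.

6 drives

Put d1 (2 GB) in drive 1; 30 GB remain.
Put d2 (18 GB) in drive 1; 12 GB remain.
Put d3 (23 GB) in drive 2; 9 GB remain.
Put d4 (8 GB) in drive 2; 1 GB remain.
Put d5 (23 GB) in drive 3; 9 GB remain.
Put d6 (8 GB) in drive 3; 1 GB remain.
Put d7 (21 GB) in drive 4; 11 GB remain.
Put d8 (3 GB) in drive 4; 8 GB remain.
Put d9 (18 GB) in drive 5; 14 GB remain.
Put d10 (3 GB) in drive 4; 5 GB remain.
Put d11 (21 GB) in drive 6; 11 GB remain.
Final drives: [2,18] [23,8] [23,8] [21,3,3] [18] [21].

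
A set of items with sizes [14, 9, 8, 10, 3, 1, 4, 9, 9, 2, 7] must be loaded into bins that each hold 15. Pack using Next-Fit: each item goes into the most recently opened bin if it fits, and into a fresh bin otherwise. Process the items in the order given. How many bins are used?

7 bins

Put 14 in bin 1; 1 remain.
Put 9 in bin 2; 6 remain.
Put 8 in bin 3; 7 remain.
Put 10 in bin 4; 5 remain.
Put 3 in bin 4; 2 remain.
Put 1 in bin 4; 1 remain.
Put 4 in bin 5; 11 remain.
Put 9 in bin 5; 2 remain.
Put 9 in bin 6; 6 remain.
Put 2 in bin 6; 4 remain.
Put 7 in bin 7; 8 remain.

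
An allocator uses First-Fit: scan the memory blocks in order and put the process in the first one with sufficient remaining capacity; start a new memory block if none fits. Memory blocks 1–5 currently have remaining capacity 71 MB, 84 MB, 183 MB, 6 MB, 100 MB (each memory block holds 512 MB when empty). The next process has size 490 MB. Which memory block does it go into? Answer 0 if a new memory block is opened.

No memory block has ≥ 490 MB free, so a new memory block is opened.

0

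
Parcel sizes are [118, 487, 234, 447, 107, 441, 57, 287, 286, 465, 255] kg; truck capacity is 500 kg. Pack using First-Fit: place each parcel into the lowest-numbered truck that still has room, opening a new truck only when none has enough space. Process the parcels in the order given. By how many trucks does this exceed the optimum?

First-Fit: [118,234,107] [487] [447] [441,57] [287] [286] [465] [255] → 8 trucks.
Total size 3184 kg; any packing needs at least ⌈3184/500⌉ = 7 trucks.
An optimal packing achieves that bound: [487] [465] [447] [441,57] [287,118] [286,107] [255,234] → 7 trucks.
Excess: 8 − 7 = 1.

1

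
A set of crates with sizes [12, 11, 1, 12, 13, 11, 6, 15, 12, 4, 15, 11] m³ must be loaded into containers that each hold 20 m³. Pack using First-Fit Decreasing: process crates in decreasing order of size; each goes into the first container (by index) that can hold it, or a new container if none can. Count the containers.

Sorted descending: 15, 15, 13, 12, 12, 12, 11, 11, 11, 6, 4, 1.
container 1: place 15 m³, 5 m³ left
container 2: place 15 m³, 5 m³ left
container 3: place 13 m³, 7 m³ left
container 4: place 12 m³, 8 m³ left
container 5: place 12 m³, 8 m³ left
container 6: place 12 m³, 8 m³ left
container 7: place 11 m³, 9 m³ left
container 8: place 11 m³, 9 m³ left
container 9: place 11 m³, 9 m³ left
container 3: place 6 m³, 1 m³ left
container 1: place 4 m³, 1 m³ left
container 1: place 1 m³, 0 m³ left
Final containers: [15,4,1] [15] [13,6] [12] [12] [12] [11] [11] [11].

9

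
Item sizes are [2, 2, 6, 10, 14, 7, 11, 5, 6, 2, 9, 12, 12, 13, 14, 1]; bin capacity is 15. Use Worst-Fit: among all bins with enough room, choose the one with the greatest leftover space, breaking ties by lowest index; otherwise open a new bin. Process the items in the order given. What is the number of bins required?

Put 2 in bin 1; 13 remain.
Put 2 in bin 1; 11 remain.
Put 6 in bin 1; 5 remain.
Put 10 in bin 2; 5 remain.
Put 14 in bin 3; 1 remain.
Put 7 in bin 4; 8 remain.
Put 11 in bin 5; 4 remain.
Put 5 in bin 4; 3 remain.
Put 6 in bin 6; 9 remain.
Put 2 in bin 6; 7 remain.
Put 9 in bin 7; 6 remain.
Put 12 in bin 8; 3 remain.
Put 12 in bin 9; 3 remain.
Put 13 in bin 10; 2 remain.
Put 14 in bin 11; 1 remain.
Put 1 in bin 6; 6 remain.
Final bins: [2,2,6] [10] [14] [7,5] [11] [6,2,1] [9] [12] [12] [13] [14].

11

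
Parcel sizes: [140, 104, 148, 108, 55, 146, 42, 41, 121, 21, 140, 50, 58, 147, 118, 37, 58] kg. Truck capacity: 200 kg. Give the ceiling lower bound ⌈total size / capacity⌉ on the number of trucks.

8

Total size = 140 + 104 + 148 + 108 + 55 + 146 + 42 + 41 + 121 + 21 + 140 + 50 + 58 + 147 + 118 + 37 + 58 = 1534 kg.
⌈1534 / 200⌉ = 8.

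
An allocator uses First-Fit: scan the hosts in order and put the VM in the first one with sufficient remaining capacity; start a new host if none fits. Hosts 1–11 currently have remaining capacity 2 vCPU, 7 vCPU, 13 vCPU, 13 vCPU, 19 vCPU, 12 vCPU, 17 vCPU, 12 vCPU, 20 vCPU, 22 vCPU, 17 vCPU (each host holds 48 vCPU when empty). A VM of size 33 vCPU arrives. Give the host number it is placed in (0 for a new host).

0

No host has ≥ 33 vCPU free, so a new host is opened.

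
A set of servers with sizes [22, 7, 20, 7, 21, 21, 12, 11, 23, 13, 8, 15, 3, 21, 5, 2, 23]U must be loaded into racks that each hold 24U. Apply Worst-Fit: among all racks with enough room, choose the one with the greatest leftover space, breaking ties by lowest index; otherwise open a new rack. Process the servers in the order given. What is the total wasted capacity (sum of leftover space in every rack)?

rack 1: place 22U, 2U left
rack 2: place 7U, 17U left
rack 3: place 20U, 4U left
rack 2: place 7U, 10U left
rack 4: place 21U, 3U left
rack 5: place 21U, 3U left
rack 6: place 12U, 12U left
rack 6: place 11U, 1U left
rack 7: place 23U, 1U left
rack 8: place 13U, 11U left
rack 8: place 8U, 3U left
rack 9: place 15U, 9U left
rack 2: place 3U, 7U left
rack 10: place 21U, 3U left
rack 9: place 5U, 4U left
rack 2: place 2U, 5U left
rack 11: place 23U, 1U left
11 racks × 24U = 264U; used 234U; unused 30U.

30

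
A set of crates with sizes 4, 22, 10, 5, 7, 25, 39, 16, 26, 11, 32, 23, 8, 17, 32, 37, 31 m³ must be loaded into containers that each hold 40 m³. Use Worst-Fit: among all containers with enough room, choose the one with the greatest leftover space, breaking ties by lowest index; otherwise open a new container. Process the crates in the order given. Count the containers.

11

container 1: place 4 m³, 36 m³ left
container 1: place 22 m³, 14 m³ left
container 1: place 10 m³, 4 m³ left
container 2: place 5 m³, 35 m³ left
container 2: place 7 m³, 28 m³ left
container 2: place 25 m³, 3 m³ left
container 3: place 39 m³, 1 m³ left
container 4: place 16 m³, 24 m³ left
container 5: place 26 m³, 14 m³ left
container 4: place 11 m³, 13 m³ left
container 6: place 32 m³, 8 m³ left
container 7: place 23 m³, 17 m³ left
container 7: place 8 m³, 9 m³ left
container 8: place 17 m³, 23 m³ left
container 9: place 32 m³, 8 m³ left
container 10: place 37 m³, 3 m³ left
container 11: place 31 m³, 9 m³ left
Final containers: [4,22,10] [5,7,25] [39] [16,11] [26] [32] [23,8] [17] [32] [37] [31].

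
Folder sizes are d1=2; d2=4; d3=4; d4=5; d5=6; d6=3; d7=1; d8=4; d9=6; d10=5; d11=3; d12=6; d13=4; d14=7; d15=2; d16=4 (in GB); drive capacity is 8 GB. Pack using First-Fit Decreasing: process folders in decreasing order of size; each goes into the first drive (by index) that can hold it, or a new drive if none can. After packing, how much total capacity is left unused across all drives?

Sorted descending: 7, 6, 6, 6, 5, 5, 4, 4, 4, 4, 4, 3, 3, 2, 2, 1.
7 GB → drive 1 (remaining 1 GB)
6 GB → drive 2 (remaining 2 GB)
6 GB → drive 3 (remaining 2 GB)
6 GB → drive 4 (remaining 2 GB)
5 GB → drive 5 (remaining 3 GB)
5 GB → drive 6 (remaining 3 GB)
4 GB → drive 7 (remaining 4 GB)
4 GB → drive 7 (remaining 0 GB)
4 GB → drive 8 (remaining 4 GB)
4 GB → drive 8 (remaining 0 GB)
4 GB → drive 9 (remaining 4 GB)
3 GB → drive 5 (remaining 0 GB)
3 GB → drive 6 (remaining 0 GB)
2 GB → drive 2 (remaining 0 GB)
2 GB → drive 3 (remaining 0 GB)
1 GB → drive 1 (remaining 0 GB)
9 drives × 8 GB = 72 GB; used 66 GB; unused 6 GB.

6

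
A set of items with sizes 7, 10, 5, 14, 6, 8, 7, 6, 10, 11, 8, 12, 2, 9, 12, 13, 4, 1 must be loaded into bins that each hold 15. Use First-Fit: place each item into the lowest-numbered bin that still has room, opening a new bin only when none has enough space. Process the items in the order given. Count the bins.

12

Put 7 in bin 1; 8 remain.
Put 10 in bin 2; 5 remain.
Put 5 in bin 1; 3 remain.
Put 14 in bin 3; 1 remain.
Put 6 in bin 4; 9 remain.
Put 8 in bin 4; 1 remain.
Put 7 in bin 5; 8 remain.
Put 6 in bin 5; 2 remain.
Put 10 in bin 6; 5 remain.
Put 11 in bin 7; 4 remain.
Put 8 in bin 8; 7 remain.
Put 12 in bin 9; 3 remain.
Put 2 in bin 1; 1 remain.
Put 9 in bin 10; 6 remain.
Put 12 in bin 11; 3 remain.
Put 13 in bin 12; 2 remain.
Put 4 in bin 2; 1 remain.
Put 1 in bin 1; 0 remain.
Final bins: [7,5,2,1] [10,4] [14] [6,8] [7,6] [10] [11] [8] [12] [9] [12] [13].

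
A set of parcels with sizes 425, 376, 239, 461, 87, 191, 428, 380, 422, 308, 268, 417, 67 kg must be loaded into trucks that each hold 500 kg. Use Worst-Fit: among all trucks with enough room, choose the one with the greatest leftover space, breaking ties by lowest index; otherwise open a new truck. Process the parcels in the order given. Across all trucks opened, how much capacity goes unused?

931

425 kg → truck 1 (remaining 75 kg)
376 kg → truck 2 (remaining 124 kg)
239 kg → truck 3 (remaining 261 kg)
461 kg → truck 4 (remaining 39 kg)
87 kg → truck 3 (remaining 174 kg)
191 kg → truck 5 (remaining 309 kg)
428 kg → truck 6 (remaining 72 kg)
380 kg → truck 7 (remaining 120 kg)
422 kg → truck 8 (remaining 78 kg)
308 kg → truck 5 (remaining 1 kg)
268 kg → truck 9 (remaining 232 kg)
417 kg → truck 10 (remaining 83 kg)
67 kg → truck 9 (remaining 165 kg)
10 trucks × 500 kg = 5000 kg; used 4069 kg; unused 931 kg.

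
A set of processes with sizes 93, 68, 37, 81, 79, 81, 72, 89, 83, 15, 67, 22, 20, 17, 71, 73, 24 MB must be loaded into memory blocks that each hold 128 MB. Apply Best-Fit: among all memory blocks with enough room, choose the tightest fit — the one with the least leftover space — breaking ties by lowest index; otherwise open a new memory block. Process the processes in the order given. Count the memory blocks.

11

memory block 1: place 93 MB, 35 MB left
memory block 2: place 68 MB, 60 MB left
memory block 2: place 37 MB, 23 MB left
memory block 3: place 81 MB, 47 MB left
memory block 4: place 79 MB, 49 MB left
memory block 5: place 81 MB, 47 MB left
memory block 6: place 72 MB, 56 MB left
memory block 7: place 89 MB, 39 MB left
memory block 8: place 83 MB, 45 MB left
memory block 2: place 15 MB, 8 MB left
memory block 9: place 67 MB, 61 MB left
memory block 1: place 22 MB, 13 MB left
memory block 7: place 20 MB, 19 MB left
memory block 7: place 17 MB, 2 MB left
memory block 10: place 71 MB, 57 MB left
memory block 11: place 73 MB, 55 MB left
memory block 8: place 24 MB, 21 MB left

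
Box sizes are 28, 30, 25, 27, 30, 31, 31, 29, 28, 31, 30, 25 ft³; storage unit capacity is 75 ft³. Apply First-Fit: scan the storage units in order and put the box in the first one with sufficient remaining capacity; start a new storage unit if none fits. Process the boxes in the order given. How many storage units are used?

storage unit 1: place 28 ft³, 47 ft³ left
storage unit 1: place 30 ft³, 17 ft³ left
storage unit 2: place 25 ft³, 50 ft³ left
storage unit 2: place 27 ft³, 23 ft³ left
storage unit 3: place 30 ft³, 45 ft³ left
storage unit 3: place 31 ft³, 14 ft³ left
storage unit 4: place 31 ft³, 44 ft³ left
storage unit 4: place 29 ft³, 15 ft³ left
storage unit 5: place 28 ft³, 47 ft³ left
storage unit 5: place 31 ft³, 16 ft³ left
storage unit 6: place 30 ft³, 45 ft³ left
storage unit 6: place 25 ft³, 20 ft³ left
Final storage units: [28,30] [25,27] [30,31] [31,29] [28,31] [30,25].

6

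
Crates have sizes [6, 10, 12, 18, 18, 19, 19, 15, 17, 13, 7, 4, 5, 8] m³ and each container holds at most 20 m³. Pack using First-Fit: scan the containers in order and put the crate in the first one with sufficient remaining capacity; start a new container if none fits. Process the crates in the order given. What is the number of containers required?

10 containers

container 1: place 6 m³, 14 m³ left
container 1: place 10 m³, 4 m³ left
container 2: place 12 m³, 8 m³ left
container 3: place 18 m³, 2 m³ left
container 4: place 18 m³, 2 m³ left
container 5: place 19 m³, 1 m³ left
container 6: place 19 m³, 1 m³ left
container 7: place 15 m³, 5 m³ left
container 8: place 17 m³, 3 m³ left
container 9: place 13 m³, 7 m³ left
container 2: place 7 m³, 1 m³ left
container 1: place 4 m³, 0 m³ left
container 7: place 5 m³, 0 m³ left
container 10: place 8 m³, 12 m³ left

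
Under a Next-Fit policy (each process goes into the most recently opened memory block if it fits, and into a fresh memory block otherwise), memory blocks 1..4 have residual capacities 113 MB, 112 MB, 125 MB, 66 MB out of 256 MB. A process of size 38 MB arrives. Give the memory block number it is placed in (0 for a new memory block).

Next-Fit only looks at memory block 4, which has 66 MB free.
38 MB fits there.

4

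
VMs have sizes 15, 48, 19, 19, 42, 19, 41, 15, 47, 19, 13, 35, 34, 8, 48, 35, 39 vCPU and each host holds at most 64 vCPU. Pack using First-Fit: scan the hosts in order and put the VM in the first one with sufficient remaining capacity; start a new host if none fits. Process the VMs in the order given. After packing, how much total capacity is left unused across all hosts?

144

host 1: place 15 vCPU, 49 vCPU left
host 1: place 48 vCPU, 1 vCPU left
host 2: place 19 vCPU, 45 vCPU left
host 2: place 19 vCPU, 26 vCPU left
host 3: place 42 vCPU, 22 vCPU left
host 2: place 19 vCPU, 7 vCPU left
host 4: place 41 vCPU, 23 vCPU left
host 3: place 15 vCPU, 7 vCPU left
host 5: place 47 vCPU, 17 vCPU left
host 4: place 19 vCPU, 4 vCPU left
host 5: place 13 vCPU, 4 vCPU left
host 6: place 35 vCPU, 29 vCPU left
host 7: place 34 vCPU, 30 vCPU left
host 6: place 8 vCPU, 21 vCPU left
host 8: place 48 vCPU, 16 vCPU left
host 9: place 35 vCPU, 29 vCPU left
host 10: place 39 vCPU, 25 vCPU left
10 hosts × 64 vCPU = 640 vCPU; used 496 vCPU; unused 144 vCPU.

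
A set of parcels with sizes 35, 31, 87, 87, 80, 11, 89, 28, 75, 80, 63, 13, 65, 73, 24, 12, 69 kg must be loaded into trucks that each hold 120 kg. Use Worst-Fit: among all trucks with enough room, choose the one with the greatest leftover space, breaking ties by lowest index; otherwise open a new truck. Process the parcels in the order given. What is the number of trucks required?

11

35 kg → truck 1 (remaining 85 kg)
31 kg → truck 1 (remaining 54 kg)
87 kg → truck 2 (remaining 33 kg)
87 kg → truck 3 (remaining 33 kg)
80 kg → truck 4 (remaining 40 kg)
11 kg → truck 1 (remaining 43 kg)
89 kg → truck 5 (remaining 31 kg)
28 kg → truck 1 (remaining 15 kg)
75 kg → truck 6 (remaining 45 kg)
80 kg → truck 7 (remaining 40 kg)
63 kg → truck 8 (remaining 57 kg)
13 kg → truck 8 (remaining 44 kg)
65 kg → truck 9 (remaining 55 kg)
73 kg → truck 10 (remaining 47 kg)
24 kg → truck 9 (remaining 31 kg)
12 kg → truck 10 (remaining 35 kg)
69 kg → truck 11 (remaining 51 kg)
Final trucks: [35,31,11,28] [87] [87] [80] [89] [75] [80] [63,13] [65,24] [73,12] [69].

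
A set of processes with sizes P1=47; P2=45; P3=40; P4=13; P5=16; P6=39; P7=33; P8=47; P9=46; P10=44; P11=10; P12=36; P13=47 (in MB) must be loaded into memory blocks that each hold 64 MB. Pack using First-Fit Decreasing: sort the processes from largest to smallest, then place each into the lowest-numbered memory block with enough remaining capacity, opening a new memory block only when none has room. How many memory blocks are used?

Sorted descending: 47, 47, 47, 46, 45, 44, 40, 39, 36, 33, 16, 13, 10.
memory block 1: place 47 MB, 17 MB left
memory block 2: place 47 MB, 17 MB left
memory block 3: place 47 MB, 17 MB left
memory block 4: place 46 MB, 18 MB left
memory block 5: place 45 MB, 19 MB left
memory block 6: place 44 MB, 20 MB left
memory block 7: place 40 MB, 24 MB left
memory block 8: place 39 MB, 25 MB left
memory block 9: place 36 MB, 28 MB left
memory block 10: place 33 MB, 31 MB left
memory block 1: place 16 MB, 1 MB left
memory block 2: place 13 MB, 4 MB left
memory block 3: place 10 MB, 7 MB left
Final memory blocks: [47,16] [47,13] [47,10] [46] [45] [44] [40] [39] [36] [33].

10 memory blocks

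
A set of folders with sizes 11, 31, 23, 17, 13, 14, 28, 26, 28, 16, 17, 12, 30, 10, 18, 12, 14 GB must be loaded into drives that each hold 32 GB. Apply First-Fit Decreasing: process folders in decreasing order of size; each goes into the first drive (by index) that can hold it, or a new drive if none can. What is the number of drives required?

12

Sorted descending: 31, 30, 28, 28, 26, 23, 18, 17, 17, 16, 14, 14, 13, 12, 12, 11, 10.
Put 31 GB in drive 1; 1 GB remain.
Put 30 GB in drive 2; 2 GB remain.
Put 28 GB in drive 3; 4 GB remain.
Put 28 GB in drive 4; 4 GB remain.
Put 26 GB in drive 5; 6 GB remain.
Put 23 GB in drive 6; 9 GB remain.
Put 18 GB in drive 7; 14 GB remain.
Put 17 GB in drive 8; 15 GB remain.
Put 17 GB in drive 9; 15 GB remain.
Put 16 GB in drive 10; 16 GB remain.
Put 14 GB in drive 7; 0 GB remain.
Put 14 GB in drive 8; 1 GB remain.
Put 13 GB in drive 9; 2 GB remain.
Put 12 GB in drive 10; 4 GB remain.
Put 12 GB in drive 11; 20 GB remain.
Put 11 GB in drive 11; 9 GB remain.
Put 10 GB in drive 12; 22 GB remain.
Final drives: [31] [30] [28] [28] [26] [23] [18,14] [17,14] [17,13] [16,12] [12,11] [10].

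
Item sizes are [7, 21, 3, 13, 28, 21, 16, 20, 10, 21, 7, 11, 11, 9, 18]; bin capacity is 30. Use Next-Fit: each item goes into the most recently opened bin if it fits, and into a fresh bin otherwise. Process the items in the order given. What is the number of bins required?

9 bins

bin 1: place 7, 23 left
bin 1: place 21, 2 left
bin 2: place 3, 27 left
bin 2: place 13, 14 left
bin 3: place 28, 2 left
bin 4: place 21, 9 left
bin 5: place 16, 14 left
bin 6: place 20, 10 left
bin 6: place 10, 0 left
bin 7: place 21, 9 left
bin 7: place 7, 2 left
bin 8: place 11, 19 left
bin 8: place 11, 8 left
bin 9: place 9, 21 left
bin 9: place 18, 3 left
Final bins: [7,21] [3,13] [28] [21] [16] [20,10] [21,7] [11,11] [9,18].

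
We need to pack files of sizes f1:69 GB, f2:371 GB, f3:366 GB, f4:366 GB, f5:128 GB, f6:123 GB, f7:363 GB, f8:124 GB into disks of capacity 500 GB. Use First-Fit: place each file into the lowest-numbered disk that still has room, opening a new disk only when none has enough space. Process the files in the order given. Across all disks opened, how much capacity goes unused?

Put f1 (69 GB) in disk 1; 431 GB remain.
Put f2 (371 GB) in disk 1; 60 GB remain.
Put f3 (366 GB) in disk 2; 134 GB remain.
Put f4 (366 GB) in disk 3; 134 GB remain.
Put f5 (128 GB) in disk 2; 6 GB remain.
Put f6 (123 GB) in disk 3; 11 GB remain.
Put f7 (363 GB) in disk 4; 137 GB remain.
Put f8 (124 GB) in disk 4; 13 GB remain.
4 disks × 500 GB = 2000 GB; used 1910 GB; unused 90 GB.

90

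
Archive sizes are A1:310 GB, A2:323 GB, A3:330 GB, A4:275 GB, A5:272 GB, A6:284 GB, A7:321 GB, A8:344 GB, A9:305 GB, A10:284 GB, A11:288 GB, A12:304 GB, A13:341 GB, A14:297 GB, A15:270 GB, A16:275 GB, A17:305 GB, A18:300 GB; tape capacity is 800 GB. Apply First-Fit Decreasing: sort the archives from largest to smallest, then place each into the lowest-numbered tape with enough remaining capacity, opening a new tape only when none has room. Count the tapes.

9

Sorted descending: 344, 341, 330, 323, 321, 310, 305, 305, 304, 300, 297, 288, 284, 284, 275, 275, 272, 270.
Put 344 GB in tape 1; 456 GB remain.
Put 341 GB in tape 1; 115 GB remain.
Put 330 GB in tape 2; 470 GB remain.
Put 323 GB in tape 2; 147 GB remain.
Put 321 GB in tape 3; 479 GB remain.
Put 310 GB in tape 3; 169 GB remain.
Put 305 GB in tape 4; 495 GB remain.
Put 305 GB in tape 4; 190 GB remain.
Put 304 GB in tape 5; 496 GB remain.
Put 300 GB in tape 5; 196 GB remain.
Put 297 GB in tape 6; 503 GB remain.
Put 288 GB in tape 6; 215 GB remain.
Put 284 GB in tape 7; 516 GB remain.
Put 284 GB in tape 7; 232 GB remain.
Put 275 GB in tape 8; 525 GB remain.
Put 275 GB in tape 8; 250 GB remain.
Put 272 GB in tape 9; 528 GB remain.
Put 270 GB in tape 9; 258 GB remain.
Final tapes: [344,341] [330,323] [321,310] [305,305] [304,300] [297,288] [284,284] [275,275] [272,270].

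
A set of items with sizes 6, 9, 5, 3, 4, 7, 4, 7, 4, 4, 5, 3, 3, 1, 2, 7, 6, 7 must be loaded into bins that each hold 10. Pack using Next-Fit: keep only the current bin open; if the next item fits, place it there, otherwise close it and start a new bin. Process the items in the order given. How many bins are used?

Put 6 in bin 1; 4 remain.
Put 9 in bin 2; 1 remain.
Put 5 in bin 3; 5 remain.
Put 3 in bin 3; 2 remain.
Put 4 in bin 4; 6 remain.
Put 7 in bin 5; 3 remain.
Put 4 in bin 6; 6 remain.
Put 7 in bin 7; 3 remain.
Put 4 in bin 8; 6 remain.
Put 4 in bin 8; 2 remain.
Put 5 in bin 9; 5 remain.
Put 3 in bin 9; 2 remain.
Put 3 in bin 10; 7 remain.
Put 1 in bin 10; 6 remain.
Put 2 in bin 10; 4 remain.
Put 7 in bin 11; 3 remain.
Put 6 in bin 12; 4 remain.
Put 7 in bin 13; 3 remain.
Final bins: [6] [9] [5,3] [4] [7] [4] [7] [4,4] [5,3] [3,1,2] [7] [6] [7].

13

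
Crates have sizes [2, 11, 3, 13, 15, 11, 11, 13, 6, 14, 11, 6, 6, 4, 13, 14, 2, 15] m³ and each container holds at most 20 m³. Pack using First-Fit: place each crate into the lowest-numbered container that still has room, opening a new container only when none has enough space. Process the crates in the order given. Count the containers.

11 containers

container 1: place 2 m³, 18 m³ left
container 1: place 11 m³, 7 m³ left
container 1: place 3 m³, 4 m³ left
container 2: place 13 m³, 7 m³ left
container 3: place 15 m³, 5 m³ left
container 4: place 11 m³, 9 m³ left
container 5: place 11 m³, 9 m³ left
container 6: place 13 m³, 7 m³ left
container 2: place 6 m³, 1 m³ left
container 7: place 14 m³, 6 m³ left
container 8: place 11 m³, 9 m³ left
container 4: place 6 m³, 3 m³ left
container 5: place 6 m³, 3 m³ left
container 1: place 4 m³, 0 m³ left
container 9: place 13 m³, 7 m³ left
container 10: place 14 m³, 6 m³ left
container 3: place 2 m³, 3 m³ left
container 11: place 15 m³, 5 m³ left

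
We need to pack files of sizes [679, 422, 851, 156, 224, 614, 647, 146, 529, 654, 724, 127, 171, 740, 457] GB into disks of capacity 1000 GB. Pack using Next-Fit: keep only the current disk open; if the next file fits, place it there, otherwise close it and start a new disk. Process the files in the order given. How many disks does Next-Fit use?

Put 679 GB in disk 1; 321 GB remain.
Put 422 GB in disk 2; 578 GB remain.
Put 851 GB in disk 3; 149 GB remain.
Put 156 GB in disk 4; 844 GB remain.
Put 224 GB in disk 4; 620 GB remain.
Put 614 GB in disk 4; 6 GB remain.
Put 647 GB in disk 5; 353 GB remain.
Put 146 GB in disk 5; 207 GB remain.
Put 529 GB in disk 6; 471 GB remain.
Put 654 GB in disk 7; 346 GB remain.
Put 724 GB in disk 8; 276 GB remain.
Put 127 GB in disk 8; 149 GB remain.
Put 171 GB in disk 9; 829 GB remain.
Put 740 GB in disk 9; 89 GB remain.
Put 457 GB in disk 10; 543 GB remain.

10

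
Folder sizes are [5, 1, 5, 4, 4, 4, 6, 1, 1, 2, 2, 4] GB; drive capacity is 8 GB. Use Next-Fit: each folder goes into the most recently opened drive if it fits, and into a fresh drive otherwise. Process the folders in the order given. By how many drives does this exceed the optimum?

Next-Fit: [5,1] [5] [4,4] [4] [6,1,1] [2,2,4] → 6 drives.
Total size 39 GB; any packing needs at least ⌈39/8⌉ = 5 drives.
An optimal packing achieves that bound: [6,2] [5,2,1] [5,1,1] [4,4] [4,4] → 5 drives.
Excess: 6 − 5 = 1.

1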